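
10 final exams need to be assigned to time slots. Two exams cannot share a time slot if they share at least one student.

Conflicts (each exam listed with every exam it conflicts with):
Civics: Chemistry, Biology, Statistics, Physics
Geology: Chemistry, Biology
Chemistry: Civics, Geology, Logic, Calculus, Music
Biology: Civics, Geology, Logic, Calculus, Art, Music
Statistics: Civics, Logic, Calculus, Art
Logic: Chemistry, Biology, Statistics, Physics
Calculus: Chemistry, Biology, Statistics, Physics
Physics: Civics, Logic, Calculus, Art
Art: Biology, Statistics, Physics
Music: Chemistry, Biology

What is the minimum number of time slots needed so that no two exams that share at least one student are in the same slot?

2

Chemistry and Calculus conflict, so at least 2 time slots are needed.
Using 2 time slots: Civics=2, Geology=2, Chemistry=1, Biology=1, Statistics=1, Logic=2, Calculus=2, Physics=1, Art=2, Music=2. Every pair that conflicts lands in different time slots.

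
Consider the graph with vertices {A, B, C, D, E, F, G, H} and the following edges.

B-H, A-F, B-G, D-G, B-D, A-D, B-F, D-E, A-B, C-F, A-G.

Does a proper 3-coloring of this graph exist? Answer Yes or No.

A, B, D, G form a clique, so at least 4 colors are needed.
So 3 colors are not enough.

No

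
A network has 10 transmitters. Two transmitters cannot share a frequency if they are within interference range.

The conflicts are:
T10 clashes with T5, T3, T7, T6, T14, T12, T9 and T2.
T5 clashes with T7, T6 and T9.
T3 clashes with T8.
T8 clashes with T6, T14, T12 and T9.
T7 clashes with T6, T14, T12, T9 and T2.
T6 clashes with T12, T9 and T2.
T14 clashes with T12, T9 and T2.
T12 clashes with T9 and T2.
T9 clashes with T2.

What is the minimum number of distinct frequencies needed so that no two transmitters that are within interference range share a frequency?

6

T10, T7, T6, T12, T9, T2 all conflict with each other, so at least 6 frequencies are needed.
6 frequencies suffice: frequency 1 → {T3, T9}; frequency 2 → {T10, T8}; frequency 3 → {T5, T12}; frequency 4 → {T6, T14}; frequency 5 → {T7}; frequency 6 → {T2}. Every pair that conflicts lands in different frequencies.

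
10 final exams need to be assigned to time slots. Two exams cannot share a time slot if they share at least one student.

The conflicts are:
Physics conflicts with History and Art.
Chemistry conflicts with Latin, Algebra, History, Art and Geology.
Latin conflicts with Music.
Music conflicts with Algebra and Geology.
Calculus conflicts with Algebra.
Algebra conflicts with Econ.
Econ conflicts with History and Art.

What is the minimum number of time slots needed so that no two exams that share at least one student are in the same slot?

2

Physics and History conflict, so at least 2 time slots are needed.
2 time slots suffice: time slot 1 → {Physics, Chemistry, Music, Calculus, Econ}; time slot 2 → {Latin, Algebra, History, Art, Geology}. Each listed conflict is separated.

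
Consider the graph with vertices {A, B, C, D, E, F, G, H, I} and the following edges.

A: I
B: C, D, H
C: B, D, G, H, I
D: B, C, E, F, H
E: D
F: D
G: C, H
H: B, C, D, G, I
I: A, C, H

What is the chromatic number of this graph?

B, C, D, H form a clique, so at least 4 colors are needed.
A valid assignment using 4 colors: A=red, B=yellow, C=blue, D=green, E=red, F=red, G=green, H=red, I=green. No two adjacent vertices share a color.

4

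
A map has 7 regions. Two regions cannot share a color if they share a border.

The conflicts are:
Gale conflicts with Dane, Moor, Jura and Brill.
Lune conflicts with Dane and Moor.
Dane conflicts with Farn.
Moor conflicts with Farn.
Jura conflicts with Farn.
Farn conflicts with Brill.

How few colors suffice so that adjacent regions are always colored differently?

2

Farn and Brill conflict, so at least 2 colors are needed.
A valid assignment using 2 colors: Gale=1, Lune=1, Dane=2, Moor=2, Jura=2, Farn=1, Brill=2. Each listed conflict is separated.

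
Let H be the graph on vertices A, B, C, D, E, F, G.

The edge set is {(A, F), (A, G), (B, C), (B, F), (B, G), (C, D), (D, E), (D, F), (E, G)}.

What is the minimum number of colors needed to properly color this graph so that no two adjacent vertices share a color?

The cycle C-B-G-E-D-C has odd length 5, so it cannot be 2-colored; at least 3 colors are needed.
3 colors suffice: color red → {D, G}; color blue → {A, B, E}; color green → {C, F}. No two adjacent vertices share a color.

3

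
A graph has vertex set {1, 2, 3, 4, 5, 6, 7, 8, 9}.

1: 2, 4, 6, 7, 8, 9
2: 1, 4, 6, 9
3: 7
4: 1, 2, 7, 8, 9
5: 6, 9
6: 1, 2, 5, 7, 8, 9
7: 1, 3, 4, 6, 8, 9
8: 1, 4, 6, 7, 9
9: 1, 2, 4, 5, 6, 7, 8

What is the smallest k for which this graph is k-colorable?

1, 6, 7, 8, 9 are mutually adjacent (a clique of size 5), so at least 5 colors are needed.
A valid assignment using 5 colors: 1=b, 2=c, 3=a, 4=d, 5=b, 6=d, 7=c, 8=e, 9=a. Every edge joins two different colors.

5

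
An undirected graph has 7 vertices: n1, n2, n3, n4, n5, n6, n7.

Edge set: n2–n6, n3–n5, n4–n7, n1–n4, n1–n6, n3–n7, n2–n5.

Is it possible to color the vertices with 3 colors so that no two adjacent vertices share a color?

Yes

The chromatic number is 3. The cycle n4-n7-n3-n5-n2-n6-n1-n4 has odd length 7, so it cannot be 2-colored; at least 3 colors are needed.
3 colors suffice: color 1 → {n1, n5, n7}; color 2 → {n3, n4, n6}; color 3 → {n2}.
That is already a proper 3-coloring.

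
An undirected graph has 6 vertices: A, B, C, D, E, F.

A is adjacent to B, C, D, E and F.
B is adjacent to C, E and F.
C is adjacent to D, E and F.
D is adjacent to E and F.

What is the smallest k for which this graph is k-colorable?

4

A, C, D, F form a clique, so at least 4 colors are needed.
4 colors suffice: color 1 → {C}; color 2 → {A}; color 3 → {B, D}; color 4 → {E, F}. Each edge has distinct colors on its endpoints.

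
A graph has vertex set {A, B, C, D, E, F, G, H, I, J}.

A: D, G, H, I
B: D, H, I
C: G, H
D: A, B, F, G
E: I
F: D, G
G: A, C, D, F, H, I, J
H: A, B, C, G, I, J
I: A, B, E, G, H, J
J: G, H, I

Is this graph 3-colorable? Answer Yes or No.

No

G, H, I, J are pairwise adjacent (a clique of size 4), so at least 4 colors are needed.
So 3 colors are not enough.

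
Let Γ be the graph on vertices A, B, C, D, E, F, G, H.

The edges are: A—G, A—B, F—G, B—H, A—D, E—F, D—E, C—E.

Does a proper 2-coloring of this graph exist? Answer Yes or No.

No

The cycle A-G-F-E-D-A has odd length 5, so it cannot be 2-colored; at least 3 colors are needed.
So 2 colors are not enough.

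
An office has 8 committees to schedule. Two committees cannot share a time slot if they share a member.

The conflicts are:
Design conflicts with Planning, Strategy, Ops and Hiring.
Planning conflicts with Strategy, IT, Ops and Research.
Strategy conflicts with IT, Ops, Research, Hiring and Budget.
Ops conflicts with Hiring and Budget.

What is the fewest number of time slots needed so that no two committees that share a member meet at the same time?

Design, Strategy, Ops, Hiring pairwise conflict, so at least 4 time slots are needed.
4 time slots suffice: time slot 1 → {Strategy}; time slot 2 → {IT, Ops, Research}; time slot 3 → {Planning, Hiring, Budget}; time slot 4 → {Design}. Each listed conflict is separated.

4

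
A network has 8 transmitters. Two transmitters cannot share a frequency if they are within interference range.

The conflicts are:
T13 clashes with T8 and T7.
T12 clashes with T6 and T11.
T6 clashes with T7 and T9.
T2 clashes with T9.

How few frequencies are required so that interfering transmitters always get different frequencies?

2

T13 and T7 conflict, so at least 2 frequencies are needed.
2 frequencies suffice: frequency 1 → {T13, T6, T11, T2}; frequency 2 → {T12, T8, T7, T9}. No two conflicting transmitters share a frequency.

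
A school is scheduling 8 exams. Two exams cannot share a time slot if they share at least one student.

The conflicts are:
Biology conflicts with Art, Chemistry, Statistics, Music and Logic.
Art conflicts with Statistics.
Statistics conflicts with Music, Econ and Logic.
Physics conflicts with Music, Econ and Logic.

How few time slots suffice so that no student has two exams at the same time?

Biology, Art, Statistics are mutually in conflict, so at least 3 time slots are needed.
3 time slots suffice: Biology=2, Art=3, Chemistry=1, Statistics=1, Physics=1, Music=3, Econ=2, Logic=3. Every pair that conflicts lands in different time slots.

3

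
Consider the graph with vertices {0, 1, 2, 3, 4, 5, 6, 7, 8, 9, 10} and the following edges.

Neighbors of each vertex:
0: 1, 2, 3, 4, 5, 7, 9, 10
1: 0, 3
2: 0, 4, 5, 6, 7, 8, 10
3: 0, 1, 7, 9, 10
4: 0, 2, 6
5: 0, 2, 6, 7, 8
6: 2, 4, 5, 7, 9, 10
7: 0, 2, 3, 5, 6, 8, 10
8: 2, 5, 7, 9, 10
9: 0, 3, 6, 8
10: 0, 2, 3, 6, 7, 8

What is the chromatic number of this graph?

4

2, 5, 6, 7 are pairwise adjacent (a clique of size 4), so at least 4 colors are needed.
A valid assignment using 4 colors: 0=red, 1=green, 2=blue, 3=blue, 4=green, 5=yellow, 6=red, 7=green, 8=red, 9=green, 10=yellow. Every edge joins two different colors.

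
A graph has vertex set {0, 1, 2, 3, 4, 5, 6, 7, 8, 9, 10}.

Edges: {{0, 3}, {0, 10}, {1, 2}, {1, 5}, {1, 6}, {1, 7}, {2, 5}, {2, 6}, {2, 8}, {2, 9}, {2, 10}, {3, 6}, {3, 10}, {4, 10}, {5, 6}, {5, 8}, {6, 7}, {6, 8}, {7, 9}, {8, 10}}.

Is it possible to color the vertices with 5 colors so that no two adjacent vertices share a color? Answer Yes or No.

Yes

The chromatic number is 4. 2, 5, 6, 8 are pairwise adjacent (a clique of size 4), so at least 4 colors are needed.
4 colors suffice: color red → {6, 9, 10}; color blue → {2, 3, 4, 7}; color green → {0, 5}; color yellow → {1, 8}.
Since 5 ≥ 4, a proper 5-coloring certainly exists.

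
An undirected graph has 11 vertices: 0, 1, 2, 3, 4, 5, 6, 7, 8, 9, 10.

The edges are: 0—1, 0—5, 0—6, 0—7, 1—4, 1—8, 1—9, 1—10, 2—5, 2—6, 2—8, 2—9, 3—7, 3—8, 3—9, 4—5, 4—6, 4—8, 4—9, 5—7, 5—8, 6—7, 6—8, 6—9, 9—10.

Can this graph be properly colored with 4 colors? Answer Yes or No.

The chromatic number is 3. 2, 6, 9 are pairwise adjacent, so at least 3 colors are needed.
3 colors suffice: color red → {1, 3, 5, 6}; color blue → {7, 8, 9}; color green → {0, 2, 4, 10}.
Since 4 ≥ 3, a proper 4-coloring certainly exists.

Yes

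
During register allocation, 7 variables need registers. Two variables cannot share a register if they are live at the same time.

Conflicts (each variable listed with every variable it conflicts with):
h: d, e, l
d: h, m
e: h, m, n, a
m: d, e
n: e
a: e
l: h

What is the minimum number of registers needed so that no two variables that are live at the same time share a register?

d and m conflict, so at least 2 registers are needed.
2 registers suffice: register 1 → {d, e, l}; register 2 → {h, m, n, a}. Every pair that conflicts lands in different registers.

2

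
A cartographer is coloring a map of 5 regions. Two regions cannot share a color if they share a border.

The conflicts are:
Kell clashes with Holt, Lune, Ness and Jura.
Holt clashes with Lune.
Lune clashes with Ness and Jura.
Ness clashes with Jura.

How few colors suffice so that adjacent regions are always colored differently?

Kell, Lune, Ness, Jura all conflict with each other, so at least 4 colors are needed.
A valid assignment using 4 colors: Kell=2, Holt=3, Lune=1, Ness=3, Jura=4. Each listed conflict is separated.

4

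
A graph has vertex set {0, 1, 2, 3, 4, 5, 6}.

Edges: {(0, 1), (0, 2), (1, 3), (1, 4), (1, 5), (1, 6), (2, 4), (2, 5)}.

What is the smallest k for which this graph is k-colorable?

2

2 and 4 are adjacent, so at least 2 colors are needed.
2 colors suffice: color a → {1, 2}; color b → {0, 3, 4, 5, 6}. No two adjacent vertices share a color.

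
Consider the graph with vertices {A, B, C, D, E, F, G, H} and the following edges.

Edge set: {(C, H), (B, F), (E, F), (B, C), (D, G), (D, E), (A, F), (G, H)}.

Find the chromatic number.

The cycle C-H-G-D-E-F-B-C has odd length 7, so it cannot be 2-colored; at least 3 colors are needed.
3 colors suffice: A=blue, B=blue, C=green, D=red, E=blue, F=red, G=blue, H=red. Every edge joins two different colors.

3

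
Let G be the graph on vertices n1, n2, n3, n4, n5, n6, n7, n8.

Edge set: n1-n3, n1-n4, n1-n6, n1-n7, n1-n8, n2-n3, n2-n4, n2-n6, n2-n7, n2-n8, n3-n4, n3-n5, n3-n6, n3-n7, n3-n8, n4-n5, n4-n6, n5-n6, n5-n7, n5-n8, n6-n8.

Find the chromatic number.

4

n2, n3, n6, n8 are pairwise adjacent (a clique of size 4), so at least 4 colors are needed.
One proper 4-coloring: n1=3, n2=3, n3=1, n4=4, n5=3, n6=2, n7=2, n8=4. Each edge has distinct colors on its endpoints.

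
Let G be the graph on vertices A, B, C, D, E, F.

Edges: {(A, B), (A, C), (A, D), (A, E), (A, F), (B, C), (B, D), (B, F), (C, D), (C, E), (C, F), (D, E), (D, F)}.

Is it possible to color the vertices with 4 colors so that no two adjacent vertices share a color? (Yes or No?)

A, B, C, D, F are mutually adjacent (a clique of size 5), so at least 5 colors are needed.
So 4 colors are not enough.

No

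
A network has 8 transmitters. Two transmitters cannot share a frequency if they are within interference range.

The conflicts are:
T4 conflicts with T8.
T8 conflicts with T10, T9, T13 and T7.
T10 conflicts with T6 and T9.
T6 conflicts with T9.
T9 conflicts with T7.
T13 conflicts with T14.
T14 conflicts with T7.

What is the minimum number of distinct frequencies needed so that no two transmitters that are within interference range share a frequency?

3

T8, T9, T7 are mutually in conflict, so at least 3 frequencies are needed.
3 frequencies suffice: frequency 1 → {T8, T6, T14}; frequency 2 → {T4, T9, T13}; frequency 3 → {T10, T7}. Each listed conflict is separated.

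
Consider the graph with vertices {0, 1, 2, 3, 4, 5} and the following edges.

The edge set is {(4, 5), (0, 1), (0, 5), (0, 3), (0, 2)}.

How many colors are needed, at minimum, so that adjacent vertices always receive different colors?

2

0 and 3 are adjacent, so at least 2 colors are needed.
A valid assignment using 2 colors: 0=a, 1=b, 2=b, 3=b, 4=a, 5=b. Each edge has distinct colors on its endpoints.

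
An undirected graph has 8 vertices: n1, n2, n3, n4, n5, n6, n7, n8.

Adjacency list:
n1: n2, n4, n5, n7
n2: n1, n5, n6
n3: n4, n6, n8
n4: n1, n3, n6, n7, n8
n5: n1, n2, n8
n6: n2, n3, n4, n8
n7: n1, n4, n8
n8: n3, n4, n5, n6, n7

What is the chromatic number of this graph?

n3, n4, n6, n8 form a clique, so at least 4 colors are needed.
4 colors suffice: color 1 → {n4, n5}; color 2 → {n1, n8}; color 3 → {n6, n7}; color 4 → {n2, n3}. No two adjacent vertices share a color.

4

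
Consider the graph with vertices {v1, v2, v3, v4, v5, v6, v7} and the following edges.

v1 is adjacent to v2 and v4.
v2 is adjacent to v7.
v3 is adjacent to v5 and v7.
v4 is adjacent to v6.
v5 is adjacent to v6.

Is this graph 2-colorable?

No

The cycle v7-v3-v5-v6-v4-v1-v2-v7 has odd length 7, so it cannot be 2-colored; at least 3 colors are needed.
So 2 colors are not enough.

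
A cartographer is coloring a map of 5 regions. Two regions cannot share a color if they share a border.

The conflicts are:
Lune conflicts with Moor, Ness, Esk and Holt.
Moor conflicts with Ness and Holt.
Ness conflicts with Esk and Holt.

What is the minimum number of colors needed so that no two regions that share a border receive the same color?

Lune, Moor, Ness, Holt pairwise conflict, so at least 4 colors are needed.
4 colors suffice: Lune=2, Moor=3, Ness=1, Esk=3, Holt=4. No two conflicting regions share a color.

4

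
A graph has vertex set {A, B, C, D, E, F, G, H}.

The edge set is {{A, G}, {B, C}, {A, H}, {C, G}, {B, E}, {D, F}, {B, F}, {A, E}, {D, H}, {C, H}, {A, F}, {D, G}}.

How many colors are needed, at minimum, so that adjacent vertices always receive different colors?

The cycle F-D-H-C-B-F has odd length 5, so it cannot be 2-colored; at least 3 colors are needed.
A valid assignment using 3 colors: A=1, B=1, C=3, D=1, E=2, F=2, G=2, H=2. Each edge has distinct colors on its endpoints.

3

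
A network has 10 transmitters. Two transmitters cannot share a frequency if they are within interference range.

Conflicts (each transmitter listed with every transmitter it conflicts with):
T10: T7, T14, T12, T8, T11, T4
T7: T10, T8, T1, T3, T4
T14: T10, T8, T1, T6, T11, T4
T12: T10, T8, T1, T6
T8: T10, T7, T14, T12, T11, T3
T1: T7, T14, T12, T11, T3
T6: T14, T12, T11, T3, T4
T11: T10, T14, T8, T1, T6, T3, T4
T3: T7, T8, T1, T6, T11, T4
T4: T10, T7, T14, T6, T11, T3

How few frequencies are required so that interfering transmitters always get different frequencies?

4

T10, T14, T11, T4 pairwise conflict, so at least 4 frequencies are needed.
4 frequencies suffice: frequency 1 → {T7, T12, T11}; frequency 2 → {T10, T1, T6}; frequency 3 → {T14, T3}; frequency 4 → {T8, T4}. Each listed conflict is separated.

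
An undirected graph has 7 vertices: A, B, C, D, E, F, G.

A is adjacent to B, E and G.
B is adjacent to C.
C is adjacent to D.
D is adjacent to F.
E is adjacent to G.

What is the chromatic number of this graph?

3

A, E, G are mutually adjacent, so at least 3 colors are needed.
3 colors suffice: color red → {A, C, F}; color blue → {B, D, G}; color green → {E}. Every edge joins two different colors.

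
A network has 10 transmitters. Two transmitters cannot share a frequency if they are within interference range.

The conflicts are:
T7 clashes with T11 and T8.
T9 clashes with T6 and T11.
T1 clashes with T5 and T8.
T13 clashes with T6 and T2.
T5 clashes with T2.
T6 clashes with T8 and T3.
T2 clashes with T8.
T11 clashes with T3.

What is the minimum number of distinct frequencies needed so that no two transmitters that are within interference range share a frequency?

The cycle T11-T7-T8-T6-T3-T11 has odd length 5, so it cannot be 2-colored; at least 3 frequencies are needed.
A valid assignment using 3 frequencies: T7=3, T9=2, T1=1, T13=2, T5=2, T6=1, T2=1, T11=1, T8=2, T3=2. No two conflicting transmitters share a frequency.

3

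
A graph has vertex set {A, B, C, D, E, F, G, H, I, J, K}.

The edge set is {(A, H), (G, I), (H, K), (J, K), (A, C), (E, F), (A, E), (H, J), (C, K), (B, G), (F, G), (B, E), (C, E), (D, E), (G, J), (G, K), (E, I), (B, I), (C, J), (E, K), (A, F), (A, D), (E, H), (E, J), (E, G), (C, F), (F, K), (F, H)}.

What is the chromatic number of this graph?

A, C, E, F are pairwise adjacent (a clique of size 4), so at least 4 colors are needed.
One proper 4-coloring: A=4, B=4, C=2, D=2, E=1, F=3, G=2, H=2, I=3, J=3, K=4. Every edge joins two different colors.

4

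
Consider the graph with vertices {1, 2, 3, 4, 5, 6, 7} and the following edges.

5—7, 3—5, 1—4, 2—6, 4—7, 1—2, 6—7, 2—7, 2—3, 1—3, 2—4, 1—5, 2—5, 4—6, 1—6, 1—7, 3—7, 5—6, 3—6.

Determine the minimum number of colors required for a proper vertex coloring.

6

1, 2, 3, 5, 6, 7 are mutually adjacent (a clique of size 6), so at least 6 colors are needed.
6 colors suffice: color a → {1}; color b → {7}; color c → {6}; color d → {2}; color e → {4, 5}; color f → {3}. No two adjacent vertices share a color.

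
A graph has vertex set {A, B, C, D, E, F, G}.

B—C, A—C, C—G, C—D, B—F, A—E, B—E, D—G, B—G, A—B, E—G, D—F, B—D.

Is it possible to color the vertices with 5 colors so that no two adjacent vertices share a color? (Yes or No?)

Yes

The chromatic number is 4. B, C, D, G are mutually adjacent (a clique of size 4), so at least 4 colors are needed.
4 colors suffice: color red → {B}; color blue → {A, F, G}; color green → {C, E}; color yellow → {D}.
Since 5 ≥ 4, a proper 5-coloring certainly exists.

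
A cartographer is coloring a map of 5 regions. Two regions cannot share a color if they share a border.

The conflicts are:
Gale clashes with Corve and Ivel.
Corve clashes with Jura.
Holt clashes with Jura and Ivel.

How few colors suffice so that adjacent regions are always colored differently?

The cycle Ivel-Gale-Corve-Jura-Holt-Ivel has odd length 5, so it cannot be 2-colored; at least 3 colors are needed.
A valid assignment using 3 colors: Gale=2, Corve=1, Holt=2, Jura=3, Ivel=1. No two conflicting regions share a color.

3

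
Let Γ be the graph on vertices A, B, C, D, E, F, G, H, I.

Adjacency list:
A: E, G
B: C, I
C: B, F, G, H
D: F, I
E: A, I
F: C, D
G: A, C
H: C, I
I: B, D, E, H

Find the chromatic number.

The cycle I-D-F-C-B-I has odd length 5, so it cannot be 2-colored; at least 3 colors are needed.
3 colors suffice: color 1 → {A, C, I}; color 2 → {B, E, F, G, H}; color 3 → {D}. Every edge joins two different colors.

3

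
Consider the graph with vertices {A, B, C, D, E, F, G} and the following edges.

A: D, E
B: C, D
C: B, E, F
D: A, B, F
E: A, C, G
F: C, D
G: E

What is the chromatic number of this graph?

3

The cycle A-D-B-C-E-A has odd length 5, so it cannot be 2-colored; at least 3 colors are needed.
A valid assignment using 3 colors: A=2, B=3, C=2, D=1, E=1, F=3, G=2. No two adjacent vertices share a color.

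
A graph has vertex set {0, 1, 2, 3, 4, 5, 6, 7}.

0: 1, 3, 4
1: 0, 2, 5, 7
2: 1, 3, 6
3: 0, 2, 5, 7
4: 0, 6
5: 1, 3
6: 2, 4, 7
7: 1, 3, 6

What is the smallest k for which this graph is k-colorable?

3

The cycle 6-7-1-0-4-6 has odd length 5, so it cannot be 2-colored; at least 3 colors are needed.
3 colors suffice: 0=blue, 1=red, 2=blue, 3=red, 4=green, 5=blue, 6=red, 7=blue. Every edge joins two different colors.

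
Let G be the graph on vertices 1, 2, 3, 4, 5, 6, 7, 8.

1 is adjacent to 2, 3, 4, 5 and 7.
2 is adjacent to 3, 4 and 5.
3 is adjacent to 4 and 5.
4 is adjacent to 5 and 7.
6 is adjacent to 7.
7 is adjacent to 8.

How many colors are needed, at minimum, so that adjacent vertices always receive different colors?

1, 2, 3, 4, 5 are mutually adjacent (a clique of size 5), so at least 5 colors are needed.
5 colors suffice: color red → {4, 6, 8}; color blue → {1}; color green → {5, 7}; color yellow → {2}; color purple → {3}. Every edge joins two different colors.

5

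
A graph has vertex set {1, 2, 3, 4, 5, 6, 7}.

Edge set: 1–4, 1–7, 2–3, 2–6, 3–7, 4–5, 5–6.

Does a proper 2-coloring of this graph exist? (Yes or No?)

The cycle 6-2-3-7-1-4-5-6 has odd length 7, so it cannot be 2-colored; at least 3 colors are needed.
So 2 colors are not enough.

No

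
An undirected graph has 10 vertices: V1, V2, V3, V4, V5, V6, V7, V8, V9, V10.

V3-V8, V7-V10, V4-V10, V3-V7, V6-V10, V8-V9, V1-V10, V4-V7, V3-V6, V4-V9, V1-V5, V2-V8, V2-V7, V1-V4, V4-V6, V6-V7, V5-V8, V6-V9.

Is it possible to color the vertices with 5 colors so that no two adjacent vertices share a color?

Yes

The chromatic number is 4. V4, V6, V7, V10 form a clique, so at least 4 colors are needed.
A valid assignment using 4 colors: V1=1, V2=2, V3=3, V4=3, V5=2, V6=2, V7=1, V8=1, V9=4, V10=4.
Since 5 ≥ 4, a proper 5-coloring certainly exists.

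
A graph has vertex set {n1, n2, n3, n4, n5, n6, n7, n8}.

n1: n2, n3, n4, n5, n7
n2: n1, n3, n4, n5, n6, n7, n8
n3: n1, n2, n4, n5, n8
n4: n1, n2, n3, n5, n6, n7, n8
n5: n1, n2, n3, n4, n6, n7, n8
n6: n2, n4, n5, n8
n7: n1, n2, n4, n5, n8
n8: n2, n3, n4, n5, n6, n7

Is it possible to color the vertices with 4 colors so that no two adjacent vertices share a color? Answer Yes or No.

n1, n2, n4, n5, n7 are pairwise adjacent (a clique of size 5), so at least 5 colors are needed.
So 4 colors are not enough.

No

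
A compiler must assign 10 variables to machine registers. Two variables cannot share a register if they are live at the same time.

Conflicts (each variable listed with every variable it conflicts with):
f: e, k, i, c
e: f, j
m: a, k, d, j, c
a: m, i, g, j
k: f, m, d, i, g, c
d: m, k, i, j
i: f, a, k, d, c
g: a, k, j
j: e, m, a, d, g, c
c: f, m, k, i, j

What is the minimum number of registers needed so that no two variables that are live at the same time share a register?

f, k, i, c are mutually in conflict, so at least 4 registers are needed.
A valid assignment using 4 registers: f=4, e=2, m=2, a=3, k=1, d=3, i=2, g=2, j=1, c=3. Every pair that conflicts lands in different registers.

4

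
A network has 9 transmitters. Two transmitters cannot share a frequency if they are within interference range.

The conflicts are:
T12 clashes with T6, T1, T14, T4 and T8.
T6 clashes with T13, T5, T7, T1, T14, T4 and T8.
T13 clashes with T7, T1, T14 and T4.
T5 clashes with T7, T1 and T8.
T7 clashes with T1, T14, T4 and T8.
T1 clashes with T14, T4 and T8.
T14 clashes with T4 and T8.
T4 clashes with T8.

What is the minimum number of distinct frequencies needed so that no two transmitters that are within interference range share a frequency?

6

T12, T6, T1, T14, T4, T8 are mutually in conflict, so at least 6 frequencies are needed.
6 frequencies suffice: frequency 1 → {T6}; frequency 2 → {T1}; frequency 3 → {T5, T4}; frequency 4 → {T14}; frequency 5 → {T13, T8}; frequency 6 → {T12, T7}. Each listed conflict is separated.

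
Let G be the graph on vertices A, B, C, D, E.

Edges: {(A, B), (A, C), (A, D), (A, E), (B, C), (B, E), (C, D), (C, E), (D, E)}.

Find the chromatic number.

A, B, C, E form a clique, so at least 4 colors are needed.
4 colors suffice: color red → {E}; color blue → {A}; color green → {C}; color yellow → {B, D}. No two adjacent vertices share a color.

4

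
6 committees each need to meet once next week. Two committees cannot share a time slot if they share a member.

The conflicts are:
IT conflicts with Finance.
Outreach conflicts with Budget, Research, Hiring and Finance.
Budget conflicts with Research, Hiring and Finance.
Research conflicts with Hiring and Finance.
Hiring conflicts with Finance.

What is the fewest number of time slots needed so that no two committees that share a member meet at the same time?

Outreach, Budget, Research, Hiring, Finance all conflict with each other, so at least 5 time slots are needed.
5 time slots suffice: time slot 1 → {Finance}; time slot 2 → {IT, Research}; time slot 3 → {Outreach}; time slot 4 → {Hiring}; time slot 5 → {Budget}. Each listed conflict is separated.

5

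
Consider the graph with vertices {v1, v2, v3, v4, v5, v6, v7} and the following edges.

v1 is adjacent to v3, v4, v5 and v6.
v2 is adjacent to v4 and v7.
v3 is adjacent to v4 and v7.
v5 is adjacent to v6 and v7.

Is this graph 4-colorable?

Yes

The chromatic number is 3. v1, v3, v4 are pairwise adjacent, so at least 3 colors are needed.
3 colors suffice: color 1 → {v1, v7}; color 2 → {v4, v5}; color 3 → {v2, v3, v6}.
Since 4 ≥ 3, a proper 4-coloring certainly exists.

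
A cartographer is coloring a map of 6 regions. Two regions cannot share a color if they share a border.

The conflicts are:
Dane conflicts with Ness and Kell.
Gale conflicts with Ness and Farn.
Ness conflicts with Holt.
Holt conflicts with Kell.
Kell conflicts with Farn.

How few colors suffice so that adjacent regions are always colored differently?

3

The cycle Gale-Ness-Dane-Kell-Farn-Gale has odd length 5, so it cannot be 2-colored; at least 3 colors are needed.
3 colors suffice: color 1 → {Ness, Kell}; color 2 → {Dane, Holt, Farn}; color 3 → {Gale}. Every pair that conflicts lands in different colors.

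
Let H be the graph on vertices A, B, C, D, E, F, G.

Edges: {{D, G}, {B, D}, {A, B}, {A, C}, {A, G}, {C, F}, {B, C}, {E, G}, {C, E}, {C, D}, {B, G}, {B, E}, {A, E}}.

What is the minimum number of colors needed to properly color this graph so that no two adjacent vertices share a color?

4

A, B, C, E are pairwise adjacent (a clique of size 4), so at least 4 colors are needed.
4 colors suffice: color 1 → {B, F}; color 2 → {C, G}; color 3 → {D, E}; color 4 → {A}. Each edge has distinct colors on its endpoints.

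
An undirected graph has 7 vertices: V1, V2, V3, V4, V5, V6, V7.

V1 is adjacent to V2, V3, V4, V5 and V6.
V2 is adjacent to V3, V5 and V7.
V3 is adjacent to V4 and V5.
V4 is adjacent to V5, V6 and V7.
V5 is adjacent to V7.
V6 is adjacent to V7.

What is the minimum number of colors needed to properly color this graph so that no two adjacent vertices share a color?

V1, V2, V3, V5 are pairwise adjacent (a clique of size 4), so at least 4 colors are needed.
One proper 4-coloring: V1=red, V2=blue, V3=yellow, V4=blue, V5=green, V6=green, V7=red. No two adjacent vertices share a color.

4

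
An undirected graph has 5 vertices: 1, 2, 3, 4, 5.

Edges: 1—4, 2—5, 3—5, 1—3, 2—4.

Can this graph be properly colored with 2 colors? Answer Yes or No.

No

The cycle 2-4-1-3-5-2 has odd length 5, so it cannot be 2-colored; at least 3 colors are needed.
So 2 colors are not enough.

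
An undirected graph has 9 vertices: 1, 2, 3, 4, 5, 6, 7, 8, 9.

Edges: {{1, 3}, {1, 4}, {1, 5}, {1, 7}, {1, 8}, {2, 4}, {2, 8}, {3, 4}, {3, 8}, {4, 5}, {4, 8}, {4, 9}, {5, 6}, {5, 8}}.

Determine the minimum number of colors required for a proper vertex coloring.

4

1, 4, 5, 8 form a clique, so at least 4 colors are needed.
4 colors suffice: 1=b, 2=b, 3=d, 4=a, 5=d, 6=a, 7=a, 8=c, 9=b. Each edge has distinct colors on its endpoints.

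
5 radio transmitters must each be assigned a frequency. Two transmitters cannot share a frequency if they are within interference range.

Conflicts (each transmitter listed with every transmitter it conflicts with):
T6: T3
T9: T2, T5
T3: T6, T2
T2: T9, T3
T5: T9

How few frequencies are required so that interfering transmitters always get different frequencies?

T9 and T2 conflict, so at least 2 frequencies are needed.
2 frequencies suffice: frequency 1 → {T9, T3}; frequency 2 → {T6, T2, T5}. Every pair that conflicts lands in different frequencies.

2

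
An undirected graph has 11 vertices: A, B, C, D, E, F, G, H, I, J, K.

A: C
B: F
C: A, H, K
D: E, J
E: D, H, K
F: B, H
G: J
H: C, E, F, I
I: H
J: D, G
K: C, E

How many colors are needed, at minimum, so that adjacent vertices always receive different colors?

2

E and H are adjacent, so at least 2 colors are needed.
2 colors suffice: A=red, B=red, C=blue, D=red, E=blue, F=blue, G=red, H=red, I=blue, J=blue, K=red. No two adjacent vertices share a color.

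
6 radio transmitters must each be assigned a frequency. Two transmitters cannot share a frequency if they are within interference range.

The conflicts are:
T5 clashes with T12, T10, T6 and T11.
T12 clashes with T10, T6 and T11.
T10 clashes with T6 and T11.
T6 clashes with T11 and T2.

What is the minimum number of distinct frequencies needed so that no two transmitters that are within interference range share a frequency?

5

T5, T12, T10, T6, T11 pairwise conflict, so at least 5 frequencies are needed.
5 frequencies suffice: T5=4, T12=3, T10=2, T6=1, T11=5, T2=2. Every pair that conflicts lands in different frequencies.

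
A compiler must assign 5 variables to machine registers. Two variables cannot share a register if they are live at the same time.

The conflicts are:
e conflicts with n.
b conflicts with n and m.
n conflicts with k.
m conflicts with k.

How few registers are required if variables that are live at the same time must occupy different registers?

e and n conflict, so at least 2 registers are needed.
2 registers suffice: register 1 → {n, m}; register 2 → {e, b, k}. Each listed conflict is separated.

2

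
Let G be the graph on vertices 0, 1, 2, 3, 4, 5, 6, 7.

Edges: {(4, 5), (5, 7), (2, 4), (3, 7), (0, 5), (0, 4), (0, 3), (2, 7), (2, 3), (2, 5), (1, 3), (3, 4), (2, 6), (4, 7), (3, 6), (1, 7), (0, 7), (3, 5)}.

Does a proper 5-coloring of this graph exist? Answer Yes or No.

Yes

The chromatic number is 5. 0, 3, 4, 5, 7 form a clique, so at least 5 colors are needed.
5 colors suffice: color red → {3}; color blue → {6, 7}; color green → {1, 4}; color yellow → {0, 2}; color purple → {5}.
That is already a proper 5-coloring.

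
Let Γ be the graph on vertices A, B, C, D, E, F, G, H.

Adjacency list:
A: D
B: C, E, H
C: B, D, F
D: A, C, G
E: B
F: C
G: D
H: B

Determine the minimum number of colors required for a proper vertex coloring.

2

B and C are adjacent, so at least 2 colors are needed.
2 colors suffice: color 1 → {B, D, F}; color 2 → {A, C, E, G, H}. Every edge joins two different colors.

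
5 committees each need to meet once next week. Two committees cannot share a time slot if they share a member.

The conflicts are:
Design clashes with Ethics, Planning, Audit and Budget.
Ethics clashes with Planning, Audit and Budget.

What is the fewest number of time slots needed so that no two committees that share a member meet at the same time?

3

Design, Ethics, Planning are mutually in conflict, so at least 3 time slots are needed.
3 time slots suffice: time slot 1 → {Ethics}; time slot 2 → {Design}; time slot 3 → {Planning, Audit, Budget}. No two conflicting committees share a time slot.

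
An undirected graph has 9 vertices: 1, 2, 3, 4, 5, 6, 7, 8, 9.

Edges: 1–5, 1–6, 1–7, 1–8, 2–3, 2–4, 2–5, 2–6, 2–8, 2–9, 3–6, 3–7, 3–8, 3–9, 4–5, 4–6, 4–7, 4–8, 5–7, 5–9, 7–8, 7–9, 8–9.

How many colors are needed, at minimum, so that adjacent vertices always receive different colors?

2, 3, 8, 9 are mutually adjacent (a clique of size 4), so at least 4 colors are needed.
One proper 4-coloring: 1=c, 2=a, 3=c, 4=c, 5=b, 6=b, 7=a, 8=b, 9=d. Every edge joins two different colors.

4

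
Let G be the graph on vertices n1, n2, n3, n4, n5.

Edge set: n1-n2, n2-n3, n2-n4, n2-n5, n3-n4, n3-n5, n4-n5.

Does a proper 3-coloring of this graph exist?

n2, n3, n4, n5 form a clique, so at least 4 colors are needed.
So 3 colors are not enough.

No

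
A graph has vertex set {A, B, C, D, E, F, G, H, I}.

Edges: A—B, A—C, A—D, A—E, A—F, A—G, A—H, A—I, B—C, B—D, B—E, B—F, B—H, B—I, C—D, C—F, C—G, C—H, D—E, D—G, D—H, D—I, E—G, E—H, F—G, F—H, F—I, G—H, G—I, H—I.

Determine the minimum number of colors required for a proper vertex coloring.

A, B, C, D, H form a clique, so at least 5 colors are needed.
5 colors suffice: color 1 → {H}; color 2 → {A}; color 3 → {D, F}; color 4 → {B, G}; color 5 → {C, E, I}. No two adjacent vertices share a color.

5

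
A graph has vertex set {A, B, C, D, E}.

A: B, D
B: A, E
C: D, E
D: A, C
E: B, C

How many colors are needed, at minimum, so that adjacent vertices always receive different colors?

3

The cycle A-B-E-C-D-A has odd length 5, so it cannot be 2-colored; at least 3 colors are needed.
3 colors suffice: color red → {D, E}; color blue → {B, C}; color green → {A}. Every edge joins two different colors.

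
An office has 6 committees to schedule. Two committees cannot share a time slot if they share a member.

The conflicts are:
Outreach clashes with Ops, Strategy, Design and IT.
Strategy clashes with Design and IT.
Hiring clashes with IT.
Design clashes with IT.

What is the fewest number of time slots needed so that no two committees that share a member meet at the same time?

Outreach, Strategy, Design, IT are mutually in conflict, so at least 4 time slots are needed.
4 time slots suffice: time slot 1 → {Ops, IT}; time slot 2 → {Outreach, Hiring}; time slot 3 → {Strategy}; time slot 4 → {Design}. Each listed conflict is separated.

4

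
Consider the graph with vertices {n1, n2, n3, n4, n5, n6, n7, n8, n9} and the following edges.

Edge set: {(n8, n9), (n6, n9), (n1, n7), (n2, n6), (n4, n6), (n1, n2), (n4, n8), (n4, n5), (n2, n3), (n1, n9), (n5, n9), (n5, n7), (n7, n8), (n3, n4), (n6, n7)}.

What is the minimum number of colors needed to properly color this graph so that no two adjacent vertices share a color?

n2 and n3 are adjacent, so at least 2 colors are needed.
2 colors suffice: color 1 → {n2, n4, n7, n9}; color 2 → {n1, n3, n5, n6, n8}. Each edge has distinct colors on its endpoints.

2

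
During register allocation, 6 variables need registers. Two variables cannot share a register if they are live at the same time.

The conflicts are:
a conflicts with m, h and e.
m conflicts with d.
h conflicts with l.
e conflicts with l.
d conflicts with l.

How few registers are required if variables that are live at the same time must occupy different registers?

3

The cycle l-d-m-a-e-l has odd length 5, so it cannot be 2-colored; at least 3 registers are needed.
3 registers suffice: register 1 → {a, l}; register 2 → {m, h, e}; register 3 → {d}. No two conflicting variables share a register.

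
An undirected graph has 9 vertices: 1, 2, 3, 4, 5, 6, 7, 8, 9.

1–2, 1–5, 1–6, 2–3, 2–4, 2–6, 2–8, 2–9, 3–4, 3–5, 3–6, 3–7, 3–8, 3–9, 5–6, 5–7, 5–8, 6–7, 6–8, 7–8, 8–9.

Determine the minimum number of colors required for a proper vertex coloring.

3, 5, 6, 7, 8 are mutually adjacent (a clique of size 5), so at least 5 colors are needed.
A valid assignment using 5 colors: 1=red, 2=yellow, 3=red, 4=blue, 5=yellow, 6=green, 7=purple, 8=blue, 9=green. No two adjacent vertices share a color.

5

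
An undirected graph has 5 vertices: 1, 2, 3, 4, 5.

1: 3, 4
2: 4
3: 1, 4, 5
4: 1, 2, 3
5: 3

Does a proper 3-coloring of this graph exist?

The chromatic number is 3. 1, 3, 4 are pairwise adjacent, so at least 3 colors are needed.
3 colors suffice: color red → {2, 3}; color blue → {4, 5}; color green → {1}.
That is already a proper 3-coloring.

Yes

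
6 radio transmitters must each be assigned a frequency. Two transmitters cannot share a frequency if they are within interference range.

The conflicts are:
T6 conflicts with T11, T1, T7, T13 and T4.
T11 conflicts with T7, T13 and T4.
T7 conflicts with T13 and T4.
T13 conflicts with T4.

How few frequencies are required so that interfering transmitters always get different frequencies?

5

T6, T11, T7, T13, T4 pairwise conflict, so at least 5 frequencies are needed.
5 frequencies suffice: frequency 1 → {T6}; frequency 2 → {T1, T13}; frequency 3 → {T4}; frequency 4 → {T11}; frequency 5 → {T7}. Each listed conflict is separated.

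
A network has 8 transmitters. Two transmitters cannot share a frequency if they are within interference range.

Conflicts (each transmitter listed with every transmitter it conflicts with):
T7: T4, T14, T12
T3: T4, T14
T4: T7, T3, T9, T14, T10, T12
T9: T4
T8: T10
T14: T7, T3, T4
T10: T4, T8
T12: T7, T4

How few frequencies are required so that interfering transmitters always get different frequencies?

T7, T4, T14 pairwise conflict, so at least 3 frequencies are needed.
Using 3 frequencies: T7=2, T3=2, T4=1, T9=2, T8=1, T14=3, T10=2, T12=3. Every pair that conflicts lands in different frequencies.

3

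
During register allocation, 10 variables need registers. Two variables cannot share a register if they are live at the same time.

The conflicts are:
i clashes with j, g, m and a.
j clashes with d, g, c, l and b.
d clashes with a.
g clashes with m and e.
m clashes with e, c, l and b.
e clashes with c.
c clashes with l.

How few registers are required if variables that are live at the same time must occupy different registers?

3

m, e, c all conflict with each other, so at least 3 registers are needed.
A valid assignment using 3 registers: i=3, j=1, d=2, g=2, m=1, e=3, c=2, l=3, a=1, b=2. No two conflicting variables share a register.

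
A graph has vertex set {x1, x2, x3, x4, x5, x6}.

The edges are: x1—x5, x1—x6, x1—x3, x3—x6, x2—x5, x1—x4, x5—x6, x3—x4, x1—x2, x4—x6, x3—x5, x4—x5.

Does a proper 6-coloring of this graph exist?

The chromatic number is 5. x1, x3, x4, x5, x6 form a clique, so at least 5 colors are needed.
5 colors suffice: color 1 → {x5}; color 2 → {x1}; color 3 → {x2, x6}; color 4 → {x4}; color 5 → {x3}.
Since 6 ≥ 5, a proper 6-coloring certainly exists.

Yes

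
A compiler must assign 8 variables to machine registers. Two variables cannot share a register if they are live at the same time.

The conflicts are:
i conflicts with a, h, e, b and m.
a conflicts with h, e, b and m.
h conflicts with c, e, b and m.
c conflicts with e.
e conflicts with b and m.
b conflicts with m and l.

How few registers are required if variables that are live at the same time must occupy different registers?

6

i, a, h, e, b, m pairwise conflict, so at least 6 registers are needed.
6 registers suffice: i=5, a=4, h=3, c=1, e=2, b=1, m=6, l=2. Every pair that conflicts lands in different registers.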